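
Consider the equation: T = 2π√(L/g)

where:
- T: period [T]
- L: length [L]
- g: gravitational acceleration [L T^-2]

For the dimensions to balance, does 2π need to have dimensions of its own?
No

T has dimensions [T] and √(L/g) already has dimensions [T], so the equation balances without 2π contributing any dimensions. 2π is a pure (dimensionless) number; changing or removing it would not affect dimensional consistency.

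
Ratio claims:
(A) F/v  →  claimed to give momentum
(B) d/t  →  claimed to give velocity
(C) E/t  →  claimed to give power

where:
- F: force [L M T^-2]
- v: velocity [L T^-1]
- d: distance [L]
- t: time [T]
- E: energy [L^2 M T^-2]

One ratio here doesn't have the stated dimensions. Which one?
(A) F/v does not give momentum

(A) F/v: [M T^-1] ≠ momentum [L M T^-1] ✗
(B) d/t: [L T^-1] = velocity [L T^-1] ✓
(C) E/t: [L^2 M T^-3] = power [L^2 M T^-3] ✓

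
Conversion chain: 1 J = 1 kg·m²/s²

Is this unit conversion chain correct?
The chain is correct (no errors).

Correct: Joule is defined as kg·m²/s²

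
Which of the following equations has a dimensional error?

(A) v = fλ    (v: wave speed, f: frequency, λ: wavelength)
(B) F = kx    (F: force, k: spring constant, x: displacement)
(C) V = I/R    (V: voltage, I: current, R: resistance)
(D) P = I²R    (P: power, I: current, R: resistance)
(C) V = I/R

The equation (C) V = I/R is dimensionally incorrect.

LHS (V): [I^-1 L^2 M T^-3]
RHS (I/R): [I^3 L^-2 M^-1 T^3] ✗

The dimensions do not match. The other three equations balance.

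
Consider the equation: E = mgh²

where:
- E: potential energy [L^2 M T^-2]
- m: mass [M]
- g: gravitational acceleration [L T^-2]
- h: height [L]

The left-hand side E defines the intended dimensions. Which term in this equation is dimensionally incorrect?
The right-hand side term mgh²

E has dimensions [L^2 M T^-2], but mgh² has dimensions [L^3 M T^-2], so the term mgh² is dimensionally wrong for E.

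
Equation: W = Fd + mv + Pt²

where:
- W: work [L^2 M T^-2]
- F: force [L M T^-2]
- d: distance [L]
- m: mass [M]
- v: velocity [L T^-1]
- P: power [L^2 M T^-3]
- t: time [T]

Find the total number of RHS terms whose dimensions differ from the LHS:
2

LHS W: [L^2 M T^-2]
- Fd: [L^2 M T^-2] ✓
- mv: [L M T^-1] ✗
- Pt²: [L^2 M T^-1] ✗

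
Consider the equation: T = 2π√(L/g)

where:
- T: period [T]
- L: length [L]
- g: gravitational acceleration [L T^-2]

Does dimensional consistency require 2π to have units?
No

T has dimensions [T] and √(L/g) already has dimensions [T], so the equation balances without 2π contributing any dimensions. 2π is a pure (dimensionless) number; changing or removing it would not affect dimensional consistency.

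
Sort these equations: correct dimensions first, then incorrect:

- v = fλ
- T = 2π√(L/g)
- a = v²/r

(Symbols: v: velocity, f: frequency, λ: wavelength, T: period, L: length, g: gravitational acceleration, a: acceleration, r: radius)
Dimensionally correct: v = fλ, T = 2π√(L/g), a = v²/r
Dimensionally incorrect: none
Ordered (correct first, then incorrect): v = fλ, T = 2π√(L/g), a = v²/r

- v = fλ: LHS [L T^-1], RHS [L T^-1] → correct ✓
- T = 2π√(L/g): LHS [T], RHS [T] → correct ✓
- a = v²/r: LHS [L T^-2], RHS [L T^-2] → correct ✓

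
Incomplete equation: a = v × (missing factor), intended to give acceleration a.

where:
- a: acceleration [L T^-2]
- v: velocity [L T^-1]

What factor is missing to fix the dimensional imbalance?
1/t (inverse time), dimensions [T^-1]

a has dimensions [L T^-2] and v has dimensions [L T^-1].
The missing factor must have dimensions [L T^-2] / [L T^-1] = [T^-1], i.e. inverse time (1/t).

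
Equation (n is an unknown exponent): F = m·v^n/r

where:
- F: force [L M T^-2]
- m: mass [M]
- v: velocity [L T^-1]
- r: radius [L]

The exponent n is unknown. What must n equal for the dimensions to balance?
n = 2

F has dimensions [L M T^-2]; v has dimensions [L T^-1].
The rest of the RHS has dimensions [L^-1 M], so v^n must supply [L^2 T^-2].
With n = 2: m·v^2/r has dimensions [L M T^-2], matching the LHS ✓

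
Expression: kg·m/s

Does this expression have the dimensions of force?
No

The expression kg·m/s has dimensions [L M T^-1], but force has dimensions [L M T^-2].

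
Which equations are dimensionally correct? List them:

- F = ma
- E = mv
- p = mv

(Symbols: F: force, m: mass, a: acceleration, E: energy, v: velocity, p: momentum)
Dimensionally correct: F = ma, p = mv
Dimensionally incorrect: E = mv
Ordered (correct first, then incorrect): F = ma, p = mv, E = mv

- F = ma: LHS [L M T^-2], RHS [L M T^-2] → correct ✓
- E = mv: LHS [L^2 M T^-2], RHS [L M T^-1] → incorrect ✗
- p = mv: LHS [L M T^-1], RHS [L M T^-1] → correct ✓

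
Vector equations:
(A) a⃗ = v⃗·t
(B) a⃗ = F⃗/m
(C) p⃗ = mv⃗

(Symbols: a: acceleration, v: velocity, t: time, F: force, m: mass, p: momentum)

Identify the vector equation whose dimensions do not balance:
(A) a⃗ = v⃗·t

(A) a⃗ = v⃗·t: LHS [L T^-2], RHS [L] ✗ — acceleration is velocity per time; should be v⃗/t
(B) a⃗ = F⃗/m: LHS [L T^-2], RHS [L T^-2] ✓ — force (vector) divided by mass (scalar)
(C) p⃗ = mv⃗: LHS [L M T^-1], RHS [L M T^-1] ✓ — mass (scalar) times velocity (vector)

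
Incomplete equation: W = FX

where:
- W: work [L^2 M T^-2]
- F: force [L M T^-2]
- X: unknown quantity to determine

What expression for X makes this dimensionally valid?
X = d (distance), dimensions [L]

W has dimensions [L^2 M T^-2]; the rest of the RHS (F) has dimensions [L M T^-2].
So X must have dimensions [L] — X = d (distance).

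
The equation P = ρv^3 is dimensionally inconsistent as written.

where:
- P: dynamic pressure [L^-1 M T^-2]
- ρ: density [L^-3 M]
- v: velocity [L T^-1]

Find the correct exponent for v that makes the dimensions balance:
The exponent of v should be 2: P = ρv^2

The LHS P has dimensions [L^-1 M T^-2]; v has dimensions [L T^-1].
As written, the RHS ρv^3 (exponent 3 on v) has dimensions [M T^-3], which does not match.
With exponent 2, the RHS ρv^2 has dimensions [L^-1 M T^-2], matching the LHS.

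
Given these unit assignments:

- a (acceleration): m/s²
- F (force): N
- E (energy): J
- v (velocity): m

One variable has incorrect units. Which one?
v

The variable v (velocity) should have units m/s, not m.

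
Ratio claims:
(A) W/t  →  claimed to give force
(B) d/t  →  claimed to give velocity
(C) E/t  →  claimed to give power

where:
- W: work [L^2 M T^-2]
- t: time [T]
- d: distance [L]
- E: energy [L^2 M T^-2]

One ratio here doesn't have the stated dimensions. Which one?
(A) W/t does not give force

(A) W/t: [L^2 M T^-3] ≠ force [L M T^-2] ✗
(B) d/t: [L T^-1] = velocity [L T^-1] ✓
(C) E/t: [L^2 M T^-3] = power [L^2 M T^-3] ✓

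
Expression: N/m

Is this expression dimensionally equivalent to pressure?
No

The expression N/m has dimensions [M T^-2], but pressure has dimensions [L^-1 M T^-2].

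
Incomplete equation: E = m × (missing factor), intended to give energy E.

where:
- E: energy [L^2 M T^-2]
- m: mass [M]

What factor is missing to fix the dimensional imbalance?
v² (velocity squared), dimensions [L^2 T^-2]

E has dimensions [L^2 M T^-2] and m has dimensions [M].
The missing factor must have dimensions [L^2 M T^-2] / [M] = [L^2 T^-2], i.e. velocity squared (v²).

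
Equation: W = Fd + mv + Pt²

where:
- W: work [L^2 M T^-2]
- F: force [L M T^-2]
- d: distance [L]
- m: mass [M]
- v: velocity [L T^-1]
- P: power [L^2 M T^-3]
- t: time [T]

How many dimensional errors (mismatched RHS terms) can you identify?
2

LHS W: [L^2 M T^-2]
- Fd: [L^2 M T^-2] ✓
- mv: [L M T^-1] ✗
- Pt²: [L^2 M T^-1] ✗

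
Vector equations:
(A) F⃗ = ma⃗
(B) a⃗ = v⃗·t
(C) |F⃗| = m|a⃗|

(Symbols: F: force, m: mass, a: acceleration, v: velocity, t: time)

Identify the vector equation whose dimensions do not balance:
(B) a⃗ = v⃗·t

(A) F⃗ = ma⃗: LHS [L M T^-2], RHS [L M T^-2] ✓ — Force and acceleration are vectors, mass is a scalar
(B) a⃗ = v⃗·t: LHS [L T^-2], RHS [L] ✗ — acceleration is velocity per time; should be v⃗/t
(C) |F⃗| = m|a⃗|: LHS [L M T^-2], RHS [L M T^-2] ✓ — magnitudes of vectors are scalars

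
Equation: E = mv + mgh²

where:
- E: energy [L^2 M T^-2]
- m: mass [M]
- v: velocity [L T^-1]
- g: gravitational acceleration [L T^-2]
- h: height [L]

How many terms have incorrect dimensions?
2

LHS E: [L^2 M T^-2]
- mv: [L M T^-1] ✗
- mgh²: [L^3 M T^-2] ✗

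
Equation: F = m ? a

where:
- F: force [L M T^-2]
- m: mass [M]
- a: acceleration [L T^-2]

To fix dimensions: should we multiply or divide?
multiplication (×): F = m × a

F [L M T^-2]; m [M]; a [L T^-2].
m × a → [L M T^-2] ✓
m ÷ a → [L^-1 M T^2] ✗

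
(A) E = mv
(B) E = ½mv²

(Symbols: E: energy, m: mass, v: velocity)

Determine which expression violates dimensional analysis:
(A)

(A) E = mv: LHS [L^2 M T^-2], RHS [L M T^-1] ✗
(B) E = ½mv²: LHS [L^2 M T^-2], RHS [L^2 M T^-2] ✓

Expression (A) E = mv is dimensionally incorrect.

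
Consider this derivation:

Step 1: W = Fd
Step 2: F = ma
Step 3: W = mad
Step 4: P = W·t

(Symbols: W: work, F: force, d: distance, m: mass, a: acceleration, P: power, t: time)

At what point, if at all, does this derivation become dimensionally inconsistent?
Step 4

Step 1: W = Fd → LHS [L^2 M T^-2], RHS [L^2 M T^-2] ✓
Step 2: F = ma → LHS [L M T^-2], RHS [L M T^-2] ✓
Step 3: W = mad → LHS [L^2 M T^-2], RHS [L^2 M T^-2] ✓
Step 4: P = W·t → LHS [L^2 M T^-3], RHS [L^2 M T^-1] ✗

The first dimensional inconsistency appears in step 4: P = W·t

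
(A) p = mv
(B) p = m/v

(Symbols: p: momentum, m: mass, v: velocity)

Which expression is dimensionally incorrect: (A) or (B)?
(B)

(A) p = mv: LHS [L M T^-1], RHS [L M T^-1] ✓
(B) p = m/v: LHS [L M T^-1], RHS [L^-1 M T] ✗

Expression (B) p = m/v is dimensionally incorrect.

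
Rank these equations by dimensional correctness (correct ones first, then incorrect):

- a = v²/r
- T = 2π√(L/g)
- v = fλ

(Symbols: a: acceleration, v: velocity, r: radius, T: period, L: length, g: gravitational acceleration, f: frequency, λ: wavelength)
Dimensionally correct: a = v²/r, T = 2π√(L/g), v = fλ
Dimensionally incorrect: none
Ordered (correct first, then incorrect): a = v²/r, T = 2π√(L/g), v = fλ

- a = v²/r: LHS [L T^-2], RHS [L T^-2] → correct ✓
- T = 2π√(L/g): LHS [T], RHS [T] → correct ✓
- v = fλ: LHS [L T^-1], RHS [L T^-1] → correct ✓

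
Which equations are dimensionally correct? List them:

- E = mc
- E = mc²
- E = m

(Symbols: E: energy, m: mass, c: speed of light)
Dimensionally correct: E = mc²
Dimensionally incorrect: E = mc, E = m
Ordered (correct first, then incorrect): E = mc², E = mc, E = m

- E = mc: LHS [L^2 M T^-2], RHS [L M T^-1] → incorrect ✗
- E = mc²: LHS [L^2 M T^-2], RHS [L^2 M T^-2] → correct ✓
- E = m: LHS [L^2 M T^-2], RHS [M] → incorrect ✗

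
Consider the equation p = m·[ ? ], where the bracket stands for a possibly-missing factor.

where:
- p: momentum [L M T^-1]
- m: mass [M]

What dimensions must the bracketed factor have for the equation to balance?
[L T^-1] — velocity (e.g. v)

p has dimensions [L M T^-1]; m has dimensions [M].
The bracketed factor must supply [L M T^-1] / [M] = [L T^-1].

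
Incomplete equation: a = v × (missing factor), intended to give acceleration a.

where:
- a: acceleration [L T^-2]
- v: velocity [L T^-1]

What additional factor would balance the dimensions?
1/t (inverse time), dimensions [T^-1]

a has dimensions [L T^-2] and v has dimensions [L T^-1].
The missing factor must have dimensions [L T^-2] / [L T^-1] = [T^-1], i.e. inverse time (1/t).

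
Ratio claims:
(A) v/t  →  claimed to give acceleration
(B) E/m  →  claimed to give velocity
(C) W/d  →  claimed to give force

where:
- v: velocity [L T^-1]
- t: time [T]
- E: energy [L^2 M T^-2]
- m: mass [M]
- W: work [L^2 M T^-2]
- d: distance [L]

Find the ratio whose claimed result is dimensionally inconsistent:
(B) E/m does not give velocity

(A) v/t: [L T^-2] = acceleration [L T^-2] ✓
(B) E/m: [L^2 T^-2] ≠ velocity [L T^-1] ✗
(C) W/d: [L M T^-2] = force [L M T^-2] ✓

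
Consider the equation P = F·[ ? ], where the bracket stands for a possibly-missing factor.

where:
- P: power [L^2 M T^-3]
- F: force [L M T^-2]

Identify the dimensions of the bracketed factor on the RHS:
[L T^-1] — velocity (e.g. v)

P has dimensions [L^2 M T^-3]; F has dimensions [L M T^-2].
The bracketed factor must supply [L^2 M T^-3] / [L M T^-2] = [L T^-1].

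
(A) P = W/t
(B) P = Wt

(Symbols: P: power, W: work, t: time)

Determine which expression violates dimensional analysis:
(B)

(A) P = W/t: LHS [L^2 M T^-3], RHS [L^2 M T^-3] ✓
(B) P = Wt: LHS [L^2 M T^-3], RHS [L^2 M T^-1] ✗

Expression (B) P = Wt is dimensionally incorrect.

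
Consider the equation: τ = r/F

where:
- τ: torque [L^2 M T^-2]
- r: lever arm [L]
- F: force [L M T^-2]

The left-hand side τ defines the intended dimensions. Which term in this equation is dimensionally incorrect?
The right-hand side term r/F

τ has dimensions [L^2 M T^-2], but r/F has dimensions [M^-1 T^2], so the term r/F is dimensionally wrong for τ.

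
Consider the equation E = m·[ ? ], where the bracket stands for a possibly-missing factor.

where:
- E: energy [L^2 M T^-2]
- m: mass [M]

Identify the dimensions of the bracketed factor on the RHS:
[L^2 T^-2] — velocity squared (e.g. v²)

E has dimensions [L^2 M T^-2]; m has dimensions [M].
The bracketed factor must supply [L^2 M T^-2] / [M] = [L^2 T^-2].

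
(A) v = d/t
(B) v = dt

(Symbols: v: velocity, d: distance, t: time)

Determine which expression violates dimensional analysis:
(B)

(A) v = d/t: LHS [L T^-1], RHS [L T^-1] ✓
(B) v = dt: LHS [L T^-1], RHS [L T] ✗

Expression (B) v = dt is dimensionally incorrect.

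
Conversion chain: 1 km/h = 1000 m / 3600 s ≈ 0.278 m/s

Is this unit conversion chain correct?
The chain is correct (no errors).

Correct: 1 km = 1000 m, 1 h = 3600 s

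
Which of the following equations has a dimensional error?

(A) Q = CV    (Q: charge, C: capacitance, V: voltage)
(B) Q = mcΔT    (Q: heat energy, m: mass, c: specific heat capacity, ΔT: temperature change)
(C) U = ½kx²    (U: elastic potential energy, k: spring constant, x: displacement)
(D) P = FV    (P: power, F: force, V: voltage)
(D) P = FV

The equation (D) P = FV is dimensionally incorrect.

LHS (P): [L^2 M T^-3]
RHS (FV): [I^-1 L^3 M^2 T^-5] ✗

The dimensions do not match. The other three equations balance.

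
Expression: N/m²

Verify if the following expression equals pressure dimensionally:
Yes

The expression N/m² has dimensions [L^-1 M T^-2], which is exactly pressure [L^-1 M T^-2].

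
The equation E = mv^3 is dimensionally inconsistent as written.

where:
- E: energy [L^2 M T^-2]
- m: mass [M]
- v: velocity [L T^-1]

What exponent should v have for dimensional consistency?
The exponent of v should be 2: E = mv^2

The LHS E has dimensions [L^2 M T^-2]; v has dimensions [L T^-1].
As written, the RHS mv^3 (exponent 3 on v) has dimensions [L^3 M T^-3], which does not match.
With exponent 2, the RHS mv^2 has dimensions [L^2 M T^-2], matching the LHS.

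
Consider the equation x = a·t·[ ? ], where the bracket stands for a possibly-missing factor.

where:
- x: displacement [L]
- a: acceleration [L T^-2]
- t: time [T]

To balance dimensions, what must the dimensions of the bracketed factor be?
[T] — time (e.g. t)

x has dimensions [L]; a·t has dimensions [L T^-1].
The bracketed factor must supply [L] / [L T^-1] = [T].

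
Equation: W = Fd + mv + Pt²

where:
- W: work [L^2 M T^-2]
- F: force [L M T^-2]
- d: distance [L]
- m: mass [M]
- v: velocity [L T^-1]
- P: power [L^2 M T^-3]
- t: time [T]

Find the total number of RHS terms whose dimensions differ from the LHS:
2

LHS W: [L^2 M T^-2]
- Fd: [L^2 M T^-2] ✓
- mv: [L M T^-1] ✗
- Pt²: [L^2 M T^-1] ✗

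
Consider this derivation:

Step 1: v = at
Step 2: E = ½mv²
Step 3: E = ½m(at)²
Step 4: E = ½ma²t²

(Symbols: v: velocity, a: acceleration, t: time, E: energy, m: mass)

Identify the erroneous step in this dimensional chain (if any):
No step introduces an error — all steps are dimensionally consistent.

Step 1: v = at → LHS [L T^-1], RHS [L T^-1] ✓
Step 2: E = ½mv² → LHS [L^2 M T^-2], RHS [L^2 M T^-2] ✓
Step 3: E = ½m(at)² → LHS [L^2 M T^-2], RHS [L^2 M T^-2] ✓
Step 4: E = ½ma²t² → LHS [L^2 M T^-2], RHS [L^2 M T^-2] ✓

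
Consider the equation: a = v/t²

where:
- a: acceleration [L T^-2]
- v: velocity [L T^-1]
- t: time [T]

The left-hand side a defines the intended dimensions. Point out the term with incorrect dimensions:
The right-hand side term v/t²

a has dimensions [L T^-2], but v/t² has dimensions [L T^-3], so the term v/t² is dimensionally wrong for a.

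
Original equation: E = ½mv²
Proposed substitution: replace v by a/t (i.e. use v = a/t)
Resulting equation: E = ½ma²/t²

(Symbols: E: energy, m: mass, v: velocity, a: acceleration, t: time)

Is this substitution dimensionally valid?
No

[v] = [L T^-1] and [a/t] = [L T^-3]. These differ, so the substitution replaces a quantity by one of different dimensions and the result E = ½ma²/t² has LHS [L^2 M T^-2] vs RHS [L^2 M T^-6] — inconsistent.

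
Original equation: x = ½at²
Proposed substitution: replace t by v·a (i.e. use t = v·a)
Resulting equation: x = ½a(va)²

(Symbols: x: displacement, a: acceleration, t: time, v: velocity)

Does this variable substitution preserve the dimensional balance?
No

[t] = [T] and [v·a] = [L^2 T^-3]. These differ, so the substitution replaces a quantity by one of different dimensions and the result x = ½a(va)² has LHS [L] vs RHS [L^5 T^-8] — inconsistent.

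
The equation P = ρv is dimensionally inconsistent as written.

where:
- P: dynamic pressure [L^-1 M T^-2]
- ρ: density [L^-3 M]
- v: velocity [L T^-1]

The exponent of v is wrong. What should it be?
The exponent of v should be 2: P = ρv^2

The LHS P has dimensions [L^-1 M T^-2]; v has dimensions [L T^-1].
As written, the RHS ρv (exponent 1 on v) has dimensions [L^-2 M T^-1], which does not match.
With exponent 2, the RHS ρv^2 has dimensions [L^-1 M T^-2], matching the LHS.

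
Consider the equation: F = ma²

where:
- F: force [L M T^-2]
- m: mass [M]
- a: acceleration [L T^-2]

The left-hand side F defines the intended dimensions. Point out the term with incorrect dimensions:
The right-hand side term ma²

F has dimensions [L M T^-2], but ma² has dimensions [L^2 M T^-4], so the term ma² is dimensionally wrong for F.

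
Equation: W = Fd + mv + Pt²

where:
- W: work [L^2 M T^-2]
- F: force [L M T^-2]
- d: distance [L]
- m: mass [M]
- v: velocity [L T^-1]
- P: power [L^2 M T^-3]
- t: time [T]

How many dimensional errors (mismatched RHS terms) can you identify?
2

LHS W: [L^2 M T^-2]
- Fd: [L^2 M T^-2] ✓
- mv: [L M T^-1] ✗
- Pt²: [L^2 M T^-1] ✗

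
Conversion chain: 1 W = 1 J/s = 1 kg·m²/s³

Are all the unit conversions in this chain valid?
The chain is correct (no errors).

Correct: Watt is Joule per second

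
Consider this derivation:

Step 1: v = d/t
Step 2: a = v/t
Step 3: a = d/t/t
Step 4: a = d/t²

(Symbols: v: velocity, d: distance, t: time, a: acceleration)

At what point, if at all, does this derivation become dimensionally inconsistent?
No step introduces an error — all steps are dimensionally consistent.

Step 1: v = d/t → LHS [L T^-1], RHS [L T^-1] ✓
Step 2: a = v/t → LHS [L T^-2], RHS [L T^-2] ✓
Step 3: a = d/t/t → LHS [L T^-2], RHS [L T^-2] ✓
Step 4: a = d/t² → LHS [L T^-2], RHS [L T^-2] ✓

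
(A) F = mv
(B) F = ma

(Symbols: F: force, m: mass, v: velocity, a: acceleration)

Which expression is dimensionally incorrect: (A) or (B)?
(A)

(A) F = mv: LHS [L M T^-2], RHS [L M T^-1] ✗
(B) F = ma: LHS [L M T^-2], RHS [L M T^-2] ✓

Expression (A) F = mv is dimensionally incorrect.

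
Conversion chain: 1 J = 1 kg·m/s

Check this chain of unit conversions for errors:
The chain is incorrect (it contains an error).

Incorrect: Joule is kg·m²/s², not kg·m/s (that is momentum)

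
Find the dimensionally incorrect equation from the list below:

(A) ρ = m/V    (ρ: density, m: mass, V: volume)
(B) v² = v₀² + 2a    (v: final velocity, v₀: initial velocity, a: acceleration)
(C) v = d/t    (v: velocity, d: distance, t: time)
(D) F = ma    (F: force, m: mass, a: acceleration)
(B) v² = v₀² + 2a

The equation (B) v² = v₀² + 2a is dimensionally incorrect.

LHS (v²): [L^2 T^-2]
RHS terms:
  - v₀²: [L^2 T^-2] ✓
  - 2a: [L T^-2] ✗ (does not match LHS)

The dimensions do not match. The other three equations balance.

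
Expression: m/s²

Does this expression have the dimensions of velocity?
No

The expression m/s² has dimensions [L T^-2], but velocity has dimensions [L T^-1].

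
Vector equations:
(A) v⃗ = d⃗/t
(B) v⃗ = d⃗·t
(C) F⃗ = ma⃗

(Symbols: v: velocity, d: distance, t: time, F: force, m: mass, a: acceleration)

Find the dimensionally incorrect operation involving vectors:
(B) v⃗ = d⃗·t

(A) v⃗ = d⃗/t: LHS [L T^-1], RHS [L T^-1] ✓ — displacement (vector) divided by time (scalar)
(B) v⃗ = d⃗·t: LHS [L T^-1], RHS [L T] ✗ — velocity is displacement per time; should be d⃗/t
(C) F⃗ = ma⃗: LHS [L M T^-2], RHS [L M T^-2] ✓ — Force and acceleration are vectors, mass is a scalar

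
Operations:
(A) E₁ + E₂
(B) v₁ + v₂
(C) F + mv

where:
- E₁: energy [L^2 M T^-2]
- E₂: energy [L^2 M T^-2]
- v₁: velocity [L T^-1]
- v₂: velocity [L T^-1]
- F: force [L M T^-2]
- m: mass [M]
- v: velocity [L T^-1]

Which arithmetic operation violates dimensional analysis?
(C) F + mv

(A) E₁ + E₂: E₁ [L^2 M T^-2] and E₂ [L^2 M T^-2] — same dimensions ✓
(B) v₁ + v₂: v₁ [L T^-1] and v₂ [L T^-1] — same dimensions ✓
(C) F + mv: F [L M T^-2] and mv [L M T^-1] — different dimensions cannot be added/subtracted ✗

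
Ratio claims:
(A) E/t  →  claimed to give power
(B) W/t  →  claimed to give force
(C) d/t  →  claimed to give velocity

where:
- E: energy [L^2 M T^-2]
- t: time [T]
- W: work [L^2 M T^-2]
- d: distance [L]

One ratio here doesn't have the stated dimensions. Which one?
(B) W/t does not give force

(A) E/t: [L^2 M T^-3] = power [L^2 M T^-3] ✓
(B) W/t: [L^2 M T^-3] ≠ force [L M T^-2] ✗
(C) d/t: [L T^-1] = velocity [L T^-1] ✓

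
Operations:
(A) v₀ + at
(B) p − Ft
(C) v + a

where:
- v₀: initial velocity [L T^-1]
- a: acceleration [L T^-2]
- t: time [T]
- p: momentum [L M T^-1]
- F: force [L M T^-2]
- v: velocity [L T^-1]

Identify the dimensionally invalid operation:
(C) v + a

(A) v₀ + at: v₀ [L T^-1] and at [L T^-1] — same dimensions ✓
(B) p − Ft: p [L M T^-1] and Ft [L M T^-1] — same dimensions ✓
(C) v + a: v [L T^-1] and a [L T^-2] — different dimensions cannot be added/subtracted ✗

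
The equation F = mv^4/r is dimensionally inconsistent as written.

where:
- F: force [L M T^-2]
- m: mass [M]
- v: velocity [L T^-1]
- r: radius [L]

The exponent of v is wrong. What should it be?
The exponent of v should be 2: F = mv^2/r

The LHS F has dimensions [L M T^-2]; v has dimensions [L T^-1].
As written, the RHS mv^4/r (exponent 4 on v) has dimensions [L^3 M T^-4], which does not match.
With exponent 2, the RHS mv^2/r has dimensions [L M T^-2], matching the LHS.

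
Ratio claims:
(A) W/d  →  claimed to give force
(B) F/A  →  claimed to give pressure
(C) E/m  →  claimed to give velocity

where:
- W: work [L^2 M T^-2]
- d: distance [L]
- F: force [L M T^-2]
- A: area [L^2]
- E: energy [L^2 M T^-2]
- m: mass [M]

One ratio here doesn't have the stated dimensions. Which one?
(C) E/m does not give velocity

(A) W/d: [L M T^-2] = force [L M T^-2] ✓
(B) F/A: [L^-1 M T^-2] = pressure [L^-1 M T^-2] ✓
(C) E/m: [L^2 T^-2] ≠ velocity [L T^-1] ✗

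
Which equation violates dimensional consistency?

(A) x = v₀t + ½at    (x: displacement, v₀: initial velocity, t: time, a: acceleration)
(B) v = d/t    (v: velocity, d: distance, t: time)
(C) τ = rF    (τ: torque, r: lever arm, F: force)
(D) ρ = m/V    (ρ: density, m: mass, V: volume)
(A) x = v₀t + ½at

The equation (A) x = v₀t + ½at is dimensionally incorrect.

LHS (x): [L]
RHS terms:
  - v₀t: [L] ✓
  - ½at: [L T^-1] ✗ (does not match LHS)

The dimensions do not match. The other three equations balance.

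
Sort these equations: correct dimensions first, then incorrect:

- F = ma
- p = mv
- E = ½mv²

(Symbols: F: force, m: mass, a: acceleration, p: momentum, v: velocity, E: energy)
Dimensionally correct: F = ma, p = mv, E = ½mv²
Dimensionally incorrect: none
Ordered (correct first, then incorrect): F = ma, p = mv, E = ½mv²

- F = ma: LHS [L M T^-2], RHS [L M T^-2] → correct ✓
- p = mv: LHS [L M T^-1], RHS [L M T^-1] → correct ✓
- E = ½mv²: LHS [L^2 M T^-2], RHS [L^2 M T^-2] → correct ✓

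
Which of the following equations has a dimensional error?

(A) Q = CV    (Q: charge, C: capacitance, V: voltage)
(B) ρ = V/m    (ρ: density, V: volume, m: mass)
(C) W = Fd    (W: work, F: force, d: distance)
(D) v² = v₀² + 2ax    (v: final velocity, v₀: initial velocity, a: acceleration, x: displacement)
(B) ρ = V/m

The equation (B) ρ = V/m is dimensionally incorrect.

LHS (ρ): [L^-3 M]
RHS (V/m): [L^3 M^-1] ✗

The dimensions do not match. The other three equations balance.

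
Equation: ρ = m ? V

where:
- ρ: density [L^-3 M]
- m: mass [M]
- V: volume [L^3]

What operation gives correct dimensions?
division (÷): ρ = m ÷ V

ρ [L^-3 M]; m [M]; V [L^3].
m × V → [L^3 M] ✗
m ÷ V → [L^-3 M] ✓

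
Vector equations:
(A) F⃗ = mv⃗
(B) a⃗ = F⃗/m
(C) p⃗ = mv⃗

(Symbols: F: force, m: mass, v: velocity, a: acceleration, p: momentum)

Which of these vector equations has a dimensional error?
(A) F⃗ = mv⃗

(A) F⃗ = mv⃗: LHS [L M T^-2], RHS [L M T^-1] ✗ — mass times velocity is momentum, not force; should be ma⃗
(B) a⃗ = F⃗/m: LHS [L T^-2], RHS [L T^-2] ✓ — force (vector) divided by mass (scalar)
(C) p⃗ = mv⃗: LHS [L M T^-1], RHS [L M T^-1] ✓ — mass (scalar) times velocity (vector)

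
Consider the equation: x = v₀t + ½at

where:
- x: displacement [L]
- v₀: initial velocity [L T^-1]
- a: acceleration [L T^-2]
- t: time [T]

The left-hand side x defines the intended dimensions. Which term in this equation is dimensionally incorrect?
The term ½at

Checking each RHS term against the LHS:
- v₀t: [L] — matches x [L] ✓
- ½at: [L T^-1] — does NOT match x [L] ✗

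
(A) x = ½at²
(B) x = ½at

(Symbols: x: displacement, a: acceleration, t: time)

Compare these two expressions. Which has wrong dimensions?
(B)

(A) x = ½at²: LHS [L], RHS [L] ✓
(B) x = ½at: LHS [L], RHS [L T^-1] ✗

Expression (B) x = ½at is dimensionally incorrect.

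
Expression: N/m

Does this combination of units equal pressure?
No

The expression N/m has dimensions [M T^-2], but pressure has dimensions [L^-1 M T^-2].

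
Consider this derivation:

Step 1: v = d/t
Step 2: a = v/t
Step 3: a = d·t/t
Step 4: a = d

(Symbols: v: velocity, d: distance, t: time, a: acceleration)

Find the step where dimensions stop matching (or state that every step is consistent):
Step 3

Step 1: v = d/t → LHS [L T^-1], RHS [L T^-1] ✓
Step 2: a = v/t → LHS [L T^-2], RHS [L T^-2] ✓
Step 3: a = d·t/t → LHS [L T^-2], RHS [L] ✗

The first dimensional inconsistency appears in step 3: a = d·t/t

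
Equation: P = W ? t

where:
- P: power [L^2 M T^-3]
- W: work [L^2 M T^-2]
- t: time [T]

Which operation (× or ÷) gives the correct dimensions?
division (÷): P = W ÷ t

P [L^2 M T^-3]; W [L^2 M T^-2]; t [T].
W × t → [L^2 M T^-1] ✗
W ÷ t → [L^2 M T^-3] ✓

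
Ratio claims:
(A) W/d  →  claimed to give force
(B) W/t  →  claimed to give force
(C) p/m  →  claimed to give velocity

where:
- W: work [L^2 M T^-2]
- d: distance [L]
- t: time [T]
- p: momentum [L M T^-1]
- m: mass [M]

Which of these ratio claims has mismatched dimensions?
(B) W/t does not give force

(A) W/d: [L M T^-2] = force [L M T^-2] ✓
(B) W/t: [L^2 M T^-3] ≠ force [L M T^-2] ✗
(C) p/m: [L T^-1] = velocity [L T^-1] ✓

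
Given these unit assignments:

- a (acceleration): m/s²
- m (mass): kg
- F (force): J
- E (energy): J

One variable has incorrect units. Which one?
F

The variable F (force) should have units N, not J.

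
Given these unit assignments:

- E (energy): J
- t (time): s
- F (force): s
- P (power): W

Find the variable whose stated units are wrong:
F

The variable F (force) should have units N, not s.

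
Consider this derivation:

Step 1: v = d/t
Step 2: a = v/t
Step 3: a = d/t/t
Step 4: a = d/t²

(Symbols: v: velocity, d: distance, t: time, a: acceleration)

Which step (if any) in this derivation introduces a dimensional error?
No step introduces an error — all steps are dimensionally consistent.

Step 1: v = d/t → LHS [L T^-1], RHS [L T^-1] ✓
Step 2: a = v/t → LHS [L T^-2], RHS [L T^-2] ✓
Step 3: a = d/t/t → LHS [L T^-2], RHS [L T^-2] ✓
Step 4: a = d/t² → LHS [L T^-2], RHS [L T^-2] ✓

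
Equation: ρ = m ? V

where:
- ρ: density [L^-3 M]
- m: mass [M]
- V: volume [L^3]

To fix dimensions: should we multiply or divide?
division (÷): ρ = m ÷ V

ρ [L^-3 M]; m [M]; V [L^3].
m × V → [L^3 M] ✗
m ÷ V → [L^-3 M] ✓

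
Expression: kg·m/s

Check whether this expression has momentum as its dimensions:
Yes

The expression kg·m/s has dimensions [L M T^-1], which is exactly momentum [L M T^-1].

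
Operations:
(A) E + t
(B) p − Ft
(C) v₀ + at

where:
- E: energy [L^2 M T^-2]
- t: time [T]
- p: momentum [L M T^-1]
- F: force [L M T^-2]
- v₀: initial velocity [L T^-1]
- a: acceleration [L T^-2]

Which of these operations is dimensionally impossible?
(A) E + t

(A) E + t: E [L^2 M T^-2] and t [T] — different dimensions cannot be added/subtracted ✗
(B) p − Ft: p [L M T^-1] and Ft [L M T^-1] — same dimensions ✓
(C) v₀ + at: v₀ [L T^-1] and at [L T^-1] — same dimensions ✓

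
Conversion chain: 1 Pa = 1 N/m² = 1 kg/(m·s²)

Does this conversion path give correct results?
The chain is correct (no errors).

Correct: Pascal is Newton per square meter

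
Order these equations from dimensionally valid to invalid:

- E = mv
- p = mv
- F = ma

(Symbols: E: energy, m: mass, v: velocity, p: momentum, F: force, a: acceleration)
Dimensionally correct: p = mv, F = ma
Dimensionally incorrect: E = mv
Ordered (correct first, then incorrect): p = mv, F = ma, E = mv

- E = mv: LHS [L^2 M T^-2], RHS [L M T^-1] → incorrect ✗
- p = mv: LHS [L M T^-1], RHS [L M T^-1] → correct ✓
- F = ma: LHS [L M T^-2], RHS [L M T^-2] → correct ✓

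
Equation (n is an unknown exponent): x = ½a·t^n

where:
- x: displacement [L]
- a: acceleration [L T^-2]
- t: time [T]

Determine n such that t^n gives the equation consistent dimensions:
n = 2

x has dimensions [L]; t has dimensions [T].
The rest of the RHS has dimensions [L T^-2], so t^n must supply [T^2].
With n = 2: ½a·t^2 has dimensions [L], matching the LHS ✓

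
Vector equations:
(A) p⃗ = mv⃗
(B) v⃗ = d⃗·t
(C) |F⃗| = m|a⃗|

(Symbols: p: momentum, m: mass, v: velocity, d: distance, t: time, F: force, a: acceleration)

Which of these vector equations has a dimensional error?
(B) v⃗ = d⃗·t

(A) p⃗ = mv⃗: LHS [L M T^-1], RHS [L M T^-1] ✓ — mass (scalar) times velocity (vector)
(B) v⃗ = d⃗·t: LHS [L T^-1], RHS [L T] ✗ — velocity is displacement per time; should be d⃗/t
(C) |F⃗| = m|a⃗|: LHS [L M T^-2], RHS [L M T^-2] ✓ — magnitudes of vectors are scalars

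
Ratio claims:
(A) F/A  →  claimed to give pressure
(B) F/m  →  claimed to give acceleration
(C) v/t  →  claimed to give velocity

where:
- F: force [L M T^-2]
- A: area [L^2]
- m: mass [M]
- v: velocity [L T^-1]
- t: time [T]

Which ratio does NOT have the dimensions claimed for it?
(C) v/t does not give velocity

(A) F/A: [L^-1 M T^-2] = pressure [L^-1 M T^-2] ✓
(B) F/m: [L T^-2] = acceleration [L T^-2] ✓
(C) v/t: [L T^-2] ≠ velocity [L T^-1] ✗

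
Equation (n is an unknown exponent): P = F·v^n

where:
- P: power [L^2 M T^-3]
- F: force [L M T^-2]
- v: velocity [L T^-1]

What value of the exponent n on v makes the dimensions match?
n = 1

P has dimensions [L^2 M T^-3]; v has dimensions [L T^-1].
The rest of the RHS has dimensions [L M T^-2], so v^n must supply [L T^-1].
With n = 1: F·v^1 has dimensions [L^2 M T^-3], matching the LHS ✓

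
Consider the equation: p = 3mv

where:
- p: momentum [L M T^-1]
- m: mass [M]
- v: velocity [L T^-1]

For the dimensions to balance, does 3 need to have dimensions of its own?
No

p has dimensions [L M T^-1] and mv already has dimensions [L M T^-1], so the equation balances without 3 contributing any dimensions. 3 is a pure (dimensionless) number; changing or removing it would not affect dimensional consistency.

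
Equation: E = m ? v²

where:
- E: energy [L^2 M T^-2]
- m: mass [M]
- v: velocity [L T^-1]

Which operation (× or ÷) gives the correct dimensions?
multiplication (×): E = m × v²

E [L^2 M T^-2]; m [M]; v² [L^2 T^-2].
m × v² → [L^2 M T^-2] ✓
m ÷ v² → [L^-2 M T^2] ✗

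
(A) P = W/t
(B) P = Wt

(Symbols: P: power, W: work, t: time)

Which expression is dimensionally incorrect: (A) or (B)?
(B)

(A) P = W/t: LHS [L^2 M T^-3], RHS [L^2 M T^-3] ✓
(B) P = Wt: LHS [L^2 M T^-3], RHS [L^2 M T^-1] ✗

Expression (B) P = Wt is dimensionally incorrect.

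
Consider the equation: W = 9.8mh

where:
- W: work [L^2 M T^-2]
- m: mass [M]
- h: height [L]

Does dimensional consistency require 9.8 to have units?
Yes

W has dimensions [L^2 M T^-2], while mh alone has dimensions [L M]. For the equation to balance, the factor 9.8 must carry dimensions [L T^-2] — it is a dimensional constant (a numerical value of a physical quantity with its units suppressed), not a pure number.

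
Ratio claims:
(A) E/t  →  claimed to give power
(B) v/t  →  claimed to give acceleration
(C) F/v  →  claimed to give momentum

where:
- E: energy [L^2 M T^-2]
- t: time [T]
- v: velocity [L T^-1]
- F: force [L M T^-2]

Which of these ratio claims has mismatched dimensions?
(C) F/v does not give momentum

(A) E/t: [L^2 M T^-3] = power [L^2 M T^-3] ✓
(B) v/t: [L T^-2] = acceleration [L T^-2] ✓
(C) F/v: [M T^-1] ≠ momentum [L M T^-1] ✗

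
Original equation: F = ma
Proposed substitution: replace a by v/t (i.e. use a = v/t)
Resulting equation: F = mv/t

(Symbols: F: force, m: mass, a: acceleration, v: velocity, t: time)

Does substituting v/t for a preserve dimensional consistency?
Yes

[a] = [L T^-2] and [v/t] = [L T^-2]. These match, so the substitution replaces a quantity by one of the same dimensions and the result F = mv/t has LHS [L M T^-2] vs RHS [L M T^-2] — still consistent.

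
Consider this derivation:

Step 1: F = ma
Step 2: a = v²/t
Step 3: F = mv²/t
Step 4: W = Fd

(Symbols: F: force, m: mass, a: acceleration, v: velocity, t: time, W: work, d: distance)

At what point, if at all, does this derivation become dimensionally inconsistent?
Step 2

Step 1: F = ma → LHS [L M T^-2], RHS [L M T^-2] ✓
Step 2: a = v²/t → LHS [L T^-2], RHS [L^2 T^-3] ✗

The first dimensional inconsistency appears in step 2: a = v²/t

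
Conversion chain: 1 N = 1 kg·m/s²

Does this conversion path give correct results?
The chain is correct (no errors).

Correct: Newton is defined as kg·m/s²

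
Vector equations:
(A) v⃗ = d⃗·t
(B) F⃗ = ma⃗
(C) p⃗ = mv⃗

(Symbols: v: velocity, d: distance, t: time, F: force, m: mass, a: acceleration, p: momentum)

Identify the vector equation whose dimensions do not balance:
(A) v⃗ = d⃗·t

(A) v⃗ = d⃗·t: LHS [L T^-1], RHS [L T] ✗ — velocity is displacement per time; should be d⃗/t
(B) F⃗ = ma⃗: LHS [L M T^-2], RHS [L M T^-2] ✓ — Force and acceleration are vectors, mass is a scalar
(C) p⃗ = mv⃗: LHS [L M T^-1], RHS [L M T^-1] ✓ — mass (scalar) times velocity (vector)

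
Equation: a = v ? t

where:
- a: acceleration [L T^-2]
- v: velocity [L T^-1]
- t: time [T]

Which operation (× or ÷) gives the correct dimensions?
division (÷): a = v ÷ t

a [L T^-2]; v [L T^-1]; t [T].
v × t → [L] ✗
v ÷ t → [L T^-2] ✓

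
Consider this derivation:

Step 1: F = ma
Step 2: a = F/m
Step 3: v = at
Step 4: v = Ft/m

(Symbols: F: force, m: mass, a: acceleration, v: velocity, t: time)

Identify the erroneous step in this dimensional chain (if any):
No step introduces an error — all steps are dimensionally consistent.

Step 1: F = ma → LHS [L M T^-2], RHS [L M T^-2] ✓
Step 2: a = F/m → LHS [L T^-2], RHS [L T^-2] ✓
Step 3: v = at → LHS [L T^-1], RHS [L T^-1] ✓
Step 4: v = Ft/m → LHS [L T^-1], RHS [L T^-1] ✓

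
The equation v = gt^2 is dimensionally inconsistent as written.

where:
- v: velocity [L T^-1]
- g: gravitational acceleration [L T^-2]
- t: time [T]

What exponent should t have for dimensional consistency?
The exponent of t should be 1: v = gt

The LHS v has dimensions [L T^-1]; t has dimensions [T].
As written, the RHS gt^2 (exponent 2 on t) has dimensions [L], which does not match.
With exponent 1, the RHS gt has dimensions [L T^-1], matching the LHS.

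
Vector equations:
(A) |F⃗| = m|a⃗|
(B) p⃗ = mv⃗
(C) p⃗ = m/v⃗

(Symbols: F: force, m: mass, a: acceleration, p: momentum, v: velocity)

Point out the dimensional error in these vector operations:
(C) p⃗ = m/v⃗

(A) |F⃗| = m|a⃗|: LHS [L M T^-2], RHS [L M T^-2] ✓ — magnitudes of vectors are scalars
(B) p⃗ = mv⃗: LHS [L M T^-1], RHS [L M T^-1] ✓ — mass (scalar) times velocity (vector)
(C) p⃗ = m/v⃗: LHS [L M T^-1], RHS [L^-1 M T] ✗ — momentum is mass times velocity; should be mv⃗ (and division by a vector is undefined)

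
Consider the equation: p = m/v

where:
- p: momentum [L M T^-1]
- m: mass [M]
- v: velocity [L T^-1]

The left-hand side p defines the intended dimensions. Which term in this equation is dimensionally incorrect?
The right-hand side term m/v

p has dimensions [L M T^-1], but m/v has dimensions [L^-1 M T], so the term m/v is dimensionally wrong for p.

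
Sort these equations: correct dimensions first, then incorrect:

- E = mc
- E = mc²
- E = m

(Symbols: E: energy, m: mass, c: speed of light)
Dimensionally correct: E = mc²
Dimensionally incorrect: E = mc, E = m
Ordered (correct first, then incorrect): E = mc², E = mc, E = m

- E = mc: LHS [L^2 M T^-2], RHS [L M T^-1] → incorrect ✗
- E = mc²: LHS [L^2 M T^-2], RHS [L^2 M T^-2] → correct ✓
- E = m: LHS [L^2 M T^-2], RHS [M] → incorrect ✗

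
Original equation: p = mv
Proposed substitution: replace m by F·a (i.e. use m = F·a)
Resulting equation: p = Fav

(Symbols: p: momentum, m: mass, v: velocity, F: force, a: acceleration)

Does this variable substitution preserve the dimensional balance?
No

[m] = [M] and [F·a] = [L^2 M T^-4]. These differ, so the substitution replaces a quantity by one of different dimensions and the result p = Fav has LHS [L M T^-1] vs RHS [L^3 M T^-5] — inconsistent.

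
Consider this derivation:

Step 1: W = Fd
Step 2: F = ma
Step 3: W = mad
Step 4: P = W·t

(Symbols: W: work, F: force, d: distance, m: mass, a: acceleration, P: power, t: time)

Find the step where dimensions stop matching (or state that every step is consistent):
Step 4

Step 1: W = Fd → LHS [L^2 M T^-2], RHS [L^2 M T^-2] ✓
Step 2: F = ma → LHS [L M T^-2], RHS [L M T^-2] ✓
Step 3: W = mad → LHS [L^2 M T^-2], RHS [L^2 M T^-2] ✓
Step 4: P = W·t → LHS [L^2 M T^-3], RHS [L^2 M T^-1] ✗

The first dimensional inconsistency appears in step 4: P = W·t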